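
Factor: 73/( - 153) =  - 3^ ( - 2 )*17^( - 1 ) * 73^1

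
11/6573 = 11/6573 = 0.00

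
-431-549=-980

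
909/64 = 14+13/64 = 14.20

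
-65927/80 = -825 + 73/80 =- 824.09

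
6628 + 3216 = 9844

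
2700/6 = 450 = 450.00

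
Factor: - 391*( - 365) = 142715 = 5^1*17^1*  23^1*73^1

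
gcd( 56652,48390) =6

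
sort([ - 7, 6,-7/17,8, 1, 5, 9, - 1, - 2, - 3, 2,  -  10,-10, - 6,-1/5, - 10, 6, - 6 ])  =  [ - 10,-10, - 10, - 7, - 6,-6, - 3, - 2, - 1,  -  7/17 ,-1/5,1 , 2, 5, 6 , 6,8, 9 ]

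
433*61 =26413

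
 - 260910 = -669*390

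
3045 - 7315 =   -  4270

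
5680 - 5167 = 513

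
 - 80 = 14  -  94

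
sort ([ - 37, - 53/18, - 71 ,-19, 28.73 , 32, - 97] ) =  [ - 97, - 71, - 37, - 19,  -  53/18 , 28.73, 32]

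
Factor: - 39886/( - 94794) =3^( - 1)*7^1* 11^1*61^( - 1) = 77/183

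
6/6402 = 1/1067 = 0.00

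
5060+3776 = 8836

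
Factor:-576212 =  - 2^2*7^1*13^1*1583^1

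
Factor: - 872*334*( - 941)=274064368 = 2^4*109^1*167^1*941^1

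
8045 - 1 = 8044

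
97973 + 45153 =143126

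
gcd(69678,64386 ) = 882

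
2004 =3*668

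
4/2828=1/707 = 0.00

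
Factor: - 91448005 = - 5^1*11^1*149^1*11159^1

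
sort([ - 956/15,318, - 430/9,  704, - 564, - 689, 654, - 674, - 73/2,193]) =[ - 689, - 674,-564, - 956/15, - 430/9, - 73/2,193,318,654,704 ] 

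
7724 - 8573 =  - 849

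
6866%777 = 650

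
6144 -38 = 6106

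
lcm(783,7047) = 7047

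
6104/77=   872/11  =  79.27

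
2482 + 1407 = 3889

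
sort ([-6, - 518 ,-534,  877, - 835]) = [ -835, - 534, - 518, - 6,877]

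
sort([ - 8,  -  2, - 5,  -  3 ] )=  [ - 8,  -  5, - 3, - 2 ]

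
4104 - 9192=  - 5088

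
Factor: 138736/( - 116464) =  - 13^1  *23^1*251^( - 1) = -299/251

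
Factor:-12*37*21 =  - 2^2*3^2*7^1*37^1= - 9324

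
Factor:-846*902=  - 2^2  *  3^2* 11^1*41^1*47^1 = - 763092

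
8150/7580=1 + 57/758 = 1.08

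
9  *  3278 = 29502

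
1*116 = 116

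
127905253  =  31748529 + 96156724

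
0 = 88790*0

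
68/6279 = 68/6279 =0.01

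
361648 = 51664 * 7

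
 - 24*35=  - 840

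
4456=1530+2926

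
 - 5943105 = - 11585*513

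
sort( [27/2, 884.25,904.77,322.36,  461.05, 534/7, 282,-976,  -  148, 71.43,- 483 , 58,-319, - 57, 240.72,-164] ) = [ - 976, - 483,-319 ,  -  164,  -  148,  -  57, 27/2, 58, 71.43, 534/7, 240.72, 282, 322.36, 461.05, 884.25, 904.77]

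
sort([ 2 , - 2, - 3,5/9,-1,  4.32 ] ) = [ - 3,  -  2, - 1,5/9,2,4.32 ] 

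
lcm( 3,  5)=15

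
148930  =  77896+71034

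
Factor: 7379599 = 7379599^1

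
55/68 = 55/68 = 0.81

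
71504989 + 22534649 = 94039638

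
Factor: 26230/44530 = 43^1*73^( -1) = 43/73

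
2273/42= 2273/42 =54.12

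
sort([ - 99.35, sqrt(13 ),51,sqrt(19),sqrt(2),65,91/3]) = [ - 99.35, sqrt( 2), sqrt( 13),sqrt( 19),91/3, 51, 65]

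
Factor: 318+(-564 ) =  - 2^1*3^1 * 41^1 = - 246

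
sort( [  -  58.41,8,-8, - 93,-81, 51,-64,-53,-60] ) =[- 93, - 81, - 64, - 60, -58.41,-53, - 8, 8,51]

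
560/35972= 140/8993 = 0.02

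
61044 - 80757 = - 19713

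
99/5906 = 99/5906 = 0.02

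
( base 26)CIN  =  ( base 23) g61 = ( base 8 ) 20633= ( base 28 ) AR7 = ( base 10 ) 8603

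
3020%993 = 41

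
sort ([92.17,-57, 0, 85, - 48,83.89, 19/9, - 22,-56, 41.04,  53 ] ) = [ - 57, - 56, - 48, - 22, 0 , 19/9, 41.04, 53, 83.89, 85 , 92.17 ] 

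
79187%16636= 12643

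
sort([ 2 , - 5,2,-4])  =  [- 5, - 4, 2, 2 ] 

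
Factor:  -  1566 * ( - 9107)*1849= 26369628138 = 2^1 *3^3 * 7^1*29^1*43^2*1301^1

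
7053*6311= 44511483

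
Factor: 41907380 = 2^2*5^1*17^1*23^2*233^1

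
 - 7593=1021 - 8614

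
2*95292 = 190584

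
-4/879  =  - 1 + 875/879 = - 0.00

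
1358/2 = 679 = 679.00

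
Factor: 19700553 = 3^1*6566851^1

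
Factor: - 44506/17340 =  - 2^(-1)*3^( - 1)* 5^( - 1 ) * 7^1*11^1 = - 77/30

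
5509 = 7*787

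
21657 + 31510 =53167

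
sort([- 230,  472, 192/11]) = [ - 230,192/11, 472 ]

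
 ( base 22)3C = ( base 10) 78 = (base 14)58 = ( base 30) 2I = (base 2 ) 1001110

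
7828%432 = 52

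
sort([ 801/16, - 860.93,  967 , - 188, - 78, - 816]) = [ - 860.93 , - 816, - 188, - 78, 801/16, 967] 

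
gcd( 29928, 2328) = 24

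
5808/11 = 528= 528.00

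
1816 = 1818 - 2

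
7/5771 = 7/5771 =0.00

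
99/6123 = 33/2041 = 0.02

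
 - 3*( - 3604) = 10812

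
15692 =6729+8963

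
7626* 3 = 22878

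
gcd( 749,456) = 1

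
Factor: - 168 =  - 2^3*3^1*7^1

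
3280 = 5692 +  - 2412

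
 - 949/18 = - 53 + 5/18 = -  52.72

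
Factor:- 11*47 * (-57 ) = 29469 = 3^1*11^1*19^1*47^1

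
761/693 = 761/693 = 1.10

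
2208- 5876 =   -  3668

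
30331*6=181986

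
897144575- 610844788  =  286299787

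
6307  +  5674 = 11981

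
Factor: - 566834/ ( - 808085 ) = 19546/27865   =  2^1 * 5^ ( - 1) *29^1*337^1*5573^( - 1 ) 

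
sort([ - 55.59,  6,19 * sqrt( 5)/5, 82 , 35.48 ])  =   [  -  55.59,6,  19*sqrt (5) /5,35.48,82]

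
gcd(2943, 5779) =1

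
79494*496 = 39429024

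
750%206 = 132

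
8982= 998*9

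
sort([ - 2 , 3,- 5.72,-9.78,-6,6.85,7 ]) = [ - 9.78, - 6,- 5.72, - 2 , 3, 6.85,7 ]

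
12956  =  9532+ 3424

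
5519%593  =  182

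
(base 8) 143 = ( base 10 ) 99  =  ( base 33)30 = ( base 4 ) 1203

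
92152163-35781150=56371013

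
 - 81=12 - 93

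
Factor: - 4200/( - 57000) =5^( - 1 ) * 7^1*19^(  -  1 ) = 7/95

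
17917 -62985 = -45068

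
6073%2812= 449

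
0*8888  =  0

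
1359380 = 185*7348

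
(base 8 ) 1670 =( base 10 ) 952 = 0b1110111000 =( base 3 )1022021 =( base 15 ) 437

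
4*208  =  832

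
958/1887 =958/1887 =0.51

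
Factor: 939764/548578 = 469882/274289=2^1*7^1 *103^ ( -1)*2663^(  -  1 )*33563^1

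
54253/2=27126 + 1/2 =27126.50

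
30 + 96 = 126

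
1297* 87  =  112839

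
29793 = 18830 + 10963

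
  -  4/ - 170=2/85 = 0.02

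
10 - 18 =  - 8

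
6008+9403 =15411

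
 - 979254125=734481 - 979988606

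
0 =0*4392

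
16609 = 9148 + 7461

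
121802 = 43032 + 78770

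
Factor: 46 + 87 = 133 = 7^1*19^1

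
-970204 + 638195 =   -  332009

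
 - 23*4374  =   - 100602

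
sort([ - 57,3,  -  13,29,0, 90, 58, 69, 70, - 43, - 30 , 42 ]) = [-57, - 43, - 30, - 13,0 , 3,29, 42 , 58, 69 , 70, 90 ] 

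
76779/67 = 76779/67=1145.96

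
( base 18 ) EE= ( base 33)82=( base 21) CE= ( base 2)100001010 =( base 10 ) 266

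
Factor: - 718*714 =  - 2^2*3^1*7^1*17^1*359^1 = - 512652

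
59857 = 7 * 8551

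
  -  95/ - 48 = 1  +  47/48 =1.98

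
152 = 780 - 628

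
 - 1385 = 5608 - 6993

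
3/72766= 3/72766 = 0.00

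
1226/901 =1226/901 = 1.36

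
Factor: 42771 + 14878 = 57649^1 = 57649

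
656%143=84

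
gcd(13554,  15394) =2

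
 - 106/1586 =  -53/793 = - 0.07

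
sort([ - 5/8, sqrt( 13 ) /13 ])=[ - 5/8  ,  sqrt( 13 )/13]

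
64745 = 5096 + 59649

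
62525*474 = 29636850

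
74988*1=74988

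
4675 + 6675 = 11350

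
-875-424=-1299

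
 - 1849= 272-2121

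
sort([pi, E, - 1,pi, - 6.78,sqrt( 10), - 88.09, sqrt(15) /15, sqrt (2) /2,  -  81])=[ - 88.09 , -81,-6.78, - 1, sqrt ( 15) /15, sqrt(2 ) /2,  E, pi, pi,  sqrt( 10 )]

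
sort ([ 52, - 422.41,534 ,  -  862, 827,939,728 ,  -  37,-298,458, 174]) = [ - 862, - 422.41, -298,- 37, 52, 174,458, 534,728,  827,939 ] 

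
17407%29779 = 17407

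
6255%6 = 3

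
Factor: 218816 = 2^6*13^1*263^1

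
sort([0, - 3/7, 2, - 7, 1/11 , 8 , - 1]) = [ -7, - 1, - 3/7,  0, 1/11,2, 8] 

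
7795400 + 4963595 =12758995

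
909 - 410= 499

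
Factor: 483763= 7^1*69109^1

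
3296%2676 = 620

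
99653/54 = 1845 + 23/54 = 1845.43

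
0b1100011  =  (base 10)99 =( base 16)63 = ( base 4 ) 1203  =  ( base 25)3o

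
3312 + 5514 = 8826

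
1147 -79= 1068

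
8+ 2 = 10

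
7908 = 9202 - 1294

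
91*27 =2457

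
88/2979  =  88/2979 = 0.03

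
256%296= 256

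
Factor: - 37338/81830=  - 381/835 = - 3^1*5^( - 1)*127^1*167^( - 1) 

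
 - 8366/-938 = 4183/469 = 8.92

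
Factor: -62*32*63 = -124992 = -2^6*3^2*7^1*31^1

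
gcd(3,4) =1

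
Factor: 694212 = 2^2*3^1 * 17^1 * 41^1*83^1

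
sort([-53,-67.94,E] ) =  [  -  67.94, - 53,E] 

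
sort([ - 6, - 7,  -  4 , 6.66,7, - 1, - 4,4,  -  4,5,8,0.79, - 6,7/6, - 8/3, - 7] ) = [ - 7, - 7,-6, -6, - 4, - 4, - 4, - 8/3, - 1, 0.79, 7/6, 4,5,6.66,7 , 8] 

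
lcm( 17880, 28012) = 840360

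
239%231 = 8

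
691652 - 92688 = 598964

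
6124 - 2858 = 3266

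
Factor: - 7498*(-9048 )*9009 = 611187713136=2^4*3^3*7^1*11^1*13^2*23^1*29^1 *163^1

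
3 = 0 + 3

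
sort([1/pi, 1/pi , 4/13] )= [ 4/13, 1/pi,  1/pi] 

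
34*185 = 6290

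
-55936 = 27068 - 83004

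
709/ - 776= - 1 + 67/776  =  -0.91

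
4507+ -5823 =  - 1316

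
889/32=889/32 = 27.78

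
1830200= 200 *9151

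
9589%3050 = 439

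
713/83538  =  713/83538 = 0.01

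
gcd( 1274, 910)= 182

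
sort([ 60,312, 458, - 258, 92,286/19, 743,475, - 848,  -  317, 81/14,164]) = [ - 848,-317,- 258,81/14, 286/19,60,  92, 164,312,  458,475,743]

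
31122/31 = 1003 + 29/31 = 1003.94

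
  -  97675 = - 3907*25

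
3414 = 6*569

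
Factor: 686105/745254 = 2^( - 1 )*3^( - 3 )*5^1*7^1 * 37^(  -  1 )*373^( - 1 )*19603^1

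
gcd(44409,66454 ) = 1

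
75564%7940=4104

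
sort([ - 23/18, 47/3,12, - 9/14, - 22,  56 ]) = [ - 22, - 23/18,  -  9/14,12,47/3,56] 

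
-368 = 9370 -9738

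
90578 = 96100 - 5522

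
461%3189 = 461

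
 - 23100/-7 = 3300/1 = 3300.00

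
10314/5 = 2062  +  4/5 = 2062.80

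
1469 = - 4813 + 6282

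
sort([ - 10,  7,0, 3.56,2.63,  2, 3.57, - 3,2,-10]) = [-10, - 10, - 3, 0,2,2,2.63,3.56,3.57, 7]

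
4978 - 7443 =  - 2465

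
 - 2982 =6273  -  9255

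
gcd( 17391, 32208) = 33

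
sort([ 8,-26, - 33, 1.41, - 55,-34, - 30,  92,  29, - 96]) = [ - 96,-55, - 34, - 33,-30,- 26,  1.41, 8, 29 , 92 ] 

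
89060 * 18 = 1603080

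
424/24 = 17 + 2/3 = 17.67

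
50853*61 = 3102033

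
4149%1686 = 777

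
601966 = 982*613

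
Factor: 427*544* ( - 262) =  - 60859456 = - 2^6* 7^1*17^1*61^1*131^1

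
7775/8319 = 7775/8319 = 0.93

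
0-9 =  - 9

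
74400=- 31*(  -  2400)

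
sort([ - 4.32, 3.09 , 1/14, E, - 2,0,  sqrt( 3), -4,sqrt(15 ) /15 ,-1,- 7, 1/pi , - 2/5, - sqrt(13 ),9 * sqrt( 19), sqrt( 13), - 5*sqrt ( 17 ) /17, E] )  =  [ - 7,  -  4.32, - 4, - sqrt( 13), - 2,-5*sqrt ( 17)/17, - 1,-2/5,0, 1/14,sqrt(15)/15, 1/pi,sqrt( 3), E, E,3.09,sqrt( 13),9 * sqrt( 19) ] 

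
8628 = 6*1438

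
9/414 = 1/46 = 0.02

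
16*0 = 0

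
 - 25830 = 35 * ( - 738)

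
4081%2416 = 1665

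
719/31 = 23 + 6/31 = 23.19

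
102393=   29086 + 73307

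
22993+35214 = 58207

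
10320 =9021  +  1299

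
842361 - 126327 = 716034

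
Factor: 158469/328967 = 303/629 = 3^1 * 17^(-1)*37^(-1 ) * 101^1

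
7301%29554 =7301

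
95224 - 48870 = 46354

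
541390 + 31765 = 573155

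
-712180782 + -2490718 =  - 714671500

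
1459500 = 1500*973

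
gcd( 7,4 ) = 1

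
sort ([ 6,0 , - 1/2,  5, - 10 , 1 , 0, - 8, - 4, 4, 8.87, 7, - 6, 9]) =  [ - 10, - 8, - 6, - 4, -1/2,  0,0,1, 4, 5,6,7, 8.87,9]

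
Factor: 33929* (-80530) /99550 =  - 273230237/9955 =-5^(-1 )*7^1*11^( - 1)*37^1*131^1*181^(-1)*8053^1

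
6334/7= 904 + 6/7 = 904.86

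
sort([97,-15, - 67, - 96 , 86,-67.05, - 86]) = [-96, - 86, - 67.05,-67,-15, 86,97] 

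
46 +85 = 131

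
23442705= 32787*715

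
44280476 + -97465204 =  - 53184728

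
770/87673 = 770/87673 =0.01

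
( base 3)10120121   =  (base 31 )2M4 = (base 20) 6A8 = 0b101000110000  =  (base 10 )2608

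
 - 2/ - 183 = 2/183 = 0.01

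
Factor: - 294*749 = -2^1 * 3^1*7^3 * 107^1 = - 220206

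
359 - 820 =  - 461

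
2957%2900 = 57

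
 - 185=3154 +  - 3339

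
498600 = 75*6648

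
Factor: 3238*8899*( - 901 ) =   -  25962280762= - 2^1*11^1*17^1*53^1*809^1* 1619^1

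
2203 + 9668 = 11871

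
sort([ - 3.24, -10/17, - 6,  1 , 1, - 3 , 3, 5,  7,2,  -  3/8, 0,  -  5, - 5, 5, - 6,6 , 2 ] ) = [- 6, - 6, - 5, - 5 , - 3.24, - 3 , - 10/17 ,-3/8 , 0,  1, 1, 2,2, 3, 5, 5, 6, 7 ] 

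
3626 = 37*98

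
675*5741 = 3875175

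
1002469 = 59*16991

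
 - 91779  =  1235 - 93014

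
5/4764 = 5/4764 = 0.00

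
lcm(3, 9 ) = 9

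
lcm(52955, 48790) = 4342310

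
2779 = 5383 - 2604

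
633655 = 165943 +467712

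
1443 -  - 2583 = 4026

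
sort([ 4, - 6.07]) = [ - 6.07,4 ] 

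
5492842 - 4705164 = 787678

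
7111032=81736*87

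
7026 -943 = 6083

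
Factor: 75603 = 3^1* 11^1*29^1*79^1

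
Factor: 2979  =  3^2*331^1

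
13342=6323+7019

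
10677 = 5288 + 5389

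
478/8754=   239/4377= 0.05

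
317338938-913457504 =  - 596118566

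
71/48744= 71/48744 = 0.00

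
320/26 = 12 + 4/13 = 12.31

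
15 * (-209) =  - 3135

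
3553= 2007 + 1546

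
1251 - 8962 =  - 7711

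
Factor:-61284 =- 2^2* 3^1*5107^1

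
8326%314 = 162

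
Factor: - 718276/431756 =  - 19^( - 1 )*23^( - 1 ) * 727^1  =  - 727/437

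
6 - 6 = 0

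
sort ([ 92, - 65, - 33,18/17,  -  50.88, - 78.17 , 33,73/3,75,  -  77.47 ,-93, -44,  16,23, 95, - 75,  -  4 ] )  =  [ - 93,-78.17, - 77.47 , - 75,-65,  -  50.88, - 44, - 33, - 4, 18/17,16,23,73/3,33,75 , 92, 95]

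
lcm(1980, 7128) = 35640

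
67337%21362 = 3251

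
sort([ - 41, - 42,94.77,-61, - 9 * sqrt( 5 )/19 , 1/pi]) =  [  -  61, - 42, - 41,-9*sqrt(5) /19, 1/pi, 94.77 ] 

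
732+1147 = 1879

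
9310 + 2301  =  11611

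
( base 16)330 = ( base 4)30300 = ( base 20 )20g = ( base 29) S4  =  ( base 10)816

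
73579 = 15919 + 57660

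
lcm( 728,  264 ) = 24024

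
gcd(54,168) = 6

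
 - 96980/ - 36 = 2693+8/9 = 2693.89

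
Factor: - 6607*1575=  - 10406025 = -3^2*5^2*7^1* 6607^1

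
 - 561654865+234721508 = - 326933357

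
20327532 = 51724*393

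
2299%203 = 66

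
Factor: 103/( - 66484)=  - 2^( - 2 )*11^( - 1 )*103^1*1511^( - 1 )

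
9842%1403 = 21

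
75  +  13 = 88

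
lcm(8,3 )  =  24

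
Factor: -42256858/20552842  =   -21128429/10276421= -7^1*3018347^1*10276421^( - 1) 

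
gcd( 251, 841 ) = 1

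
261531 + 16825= 278356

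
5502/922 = 2751/461 = 5.97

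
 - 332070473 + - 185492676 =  - 517563149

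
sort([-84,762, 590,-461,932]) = [ - 461, - 84,590, 762,932 ] 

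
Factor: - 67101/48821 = - 3^1*22367^1*48821^(-1)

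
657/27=73/3 = 24.33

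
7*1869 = 13083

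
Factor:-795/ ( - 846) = 265/282 =2^( -1) * 3^ (-1)*5^1*47^( - 1)*53^1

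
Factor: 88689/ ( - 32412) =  - 2^( - 2)*17^1*47^1*73^( - 1) = -799/292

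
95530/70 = 9553/7 = 1364.71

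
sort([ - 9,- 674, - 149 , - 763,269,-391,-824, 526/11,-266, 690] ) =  [- 824, - 763, -674, - 391,-266, - 149, - 9, 526/11, 269, 690]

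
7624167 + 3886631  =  11510798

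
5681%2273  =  1135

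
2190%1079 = 32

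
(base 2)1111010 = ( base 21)5h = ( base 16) 7a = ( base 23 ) 57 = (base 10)122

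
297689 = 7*42527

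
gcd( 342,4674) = 114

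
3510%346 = 50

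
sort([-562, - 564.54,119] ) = [ - 564.54 , - 562, 119]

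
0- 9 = - 9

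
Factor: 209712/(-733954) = - 104856/366977 = -2^3*3^1*13^( - 1)*17^1*257^1 * 28229^( - 1)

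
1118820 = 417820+701000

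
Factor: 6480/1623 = 2160/541  =  2^4 * 3^3 * 5^1 *541^( - 1 )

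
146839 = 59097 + 87742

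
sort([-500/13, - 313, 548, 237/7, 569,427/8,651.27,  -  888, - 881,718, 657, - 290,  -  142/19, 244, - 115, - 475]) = [ - 888,  -  881,  -  475, - 313,- 290, -115 , - 500/13,-142/19,237/7, 427/8, 244,548  ,  569, 651.27, 657, 718 ] 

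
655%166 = 157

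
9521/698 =9521/698 = 13.64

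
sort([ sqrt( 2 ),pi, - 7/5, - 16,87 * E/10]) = [-16, - 7/5, sqrt( 2), pi,87*E/10 ]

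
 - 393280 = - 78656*5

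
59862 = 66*907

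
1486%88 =78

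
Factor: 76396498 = 2^1*29^1*199^1 * 6619^1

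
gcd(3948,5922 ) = 1974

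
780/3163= 780/3163=0.25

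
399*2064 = 823536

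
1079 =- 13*( - 83)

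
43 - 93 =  - 50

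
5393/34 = 158  +  21/34 = 158.62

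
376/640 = 47/80 = 0.59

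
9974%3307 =53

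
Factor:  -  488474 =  - 2^1*7^1*23^1*37^1*41^1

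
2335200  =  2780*840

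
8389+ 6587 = 14976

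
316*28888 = 9128608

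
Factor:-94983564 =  - 2^2*3^1*13^1 * 97^1*6277^1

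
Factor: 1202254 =2^1*601127^1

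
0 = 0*64256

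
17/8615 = 17/8615 = 0.00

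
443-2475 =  - 2032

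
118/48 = 2 + 11/24= 2.46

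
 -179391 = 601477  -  780868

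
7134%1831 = 1641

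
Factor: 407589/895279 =58227/127897 = 3^1*7^( - 1)*11^( - 2 )*13^1*151^(  -  1)*1493^1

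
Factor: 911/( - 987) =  - 3^(  -  1 )*7^( - 1)*47^( - 1 )* 911^1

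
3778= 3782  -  4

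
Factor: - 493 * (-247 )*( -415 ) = -5^1*13^1*17^1*19^1*29^1* 83^1 = -50534965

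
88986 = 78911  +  10075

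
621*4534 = 2815614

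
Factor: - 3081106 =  - 2^1*7^1*101^1*2179^1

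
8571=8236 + 335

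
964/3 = 964/3 = 321.33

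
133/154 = 19/22 = 0.86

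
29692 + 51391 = 81083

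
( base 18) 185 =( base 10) 473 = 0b111011001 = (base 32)ep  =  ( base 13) 2A5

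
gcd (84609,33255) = 9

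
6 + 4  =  10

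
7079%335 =44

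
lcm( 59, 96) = 5664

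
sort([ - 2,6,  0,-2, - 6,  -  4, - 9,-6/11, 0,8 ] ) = [-9, - 6, - 4, - 2, - 2, - 6/11,0, 0,6, 8 ]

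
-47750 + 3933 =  - 43817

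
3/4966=3/4966  =  0.00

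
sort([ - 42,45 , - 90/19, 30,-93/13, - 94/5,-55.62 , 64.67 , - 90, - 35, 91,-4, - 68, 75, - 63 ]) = [ - 90,-68, - 63, - 55.62, - 42, - 35,-94/5, - 93/13, - 90/19, - 4, 30, 45 , 64.67, 75, 91 ]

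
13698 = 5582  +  8116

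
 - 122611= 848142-970753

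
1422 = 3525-2103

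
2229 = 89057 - 86828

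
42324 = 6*7054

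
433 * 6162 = 2668146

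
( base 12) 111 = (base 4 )2131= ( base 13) C1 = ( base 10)157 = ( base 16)9D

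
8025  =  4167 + 3858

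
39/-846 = -1 + 269/282 = - 0.05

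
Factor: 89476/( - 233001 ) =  - 2^2*3^( - 2)*22369^1*25889^(-1 )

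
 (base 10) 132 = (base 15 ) 8C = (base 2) 10000100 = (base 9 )156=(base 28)4K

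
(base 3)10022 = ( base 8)131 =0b1011001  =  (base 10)89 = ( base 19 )4d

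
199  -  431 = - 232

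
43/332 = 43/332 = 0.13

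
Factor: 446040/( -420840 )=  -  3^1* 59^1*167^(  -  1) = - 177/167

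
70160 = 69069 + 1091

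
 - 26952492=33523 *( - 804 ) 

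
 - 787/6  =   - 132 + 5/6 = - 131.17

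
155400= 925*168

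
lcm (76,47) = 3572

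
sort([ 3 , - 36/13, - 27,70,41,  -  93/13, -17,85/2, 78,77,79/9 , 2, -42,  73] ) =[-42, - 27 , -17, - 93/13,  -  36/13,  2,3,79/9, 41 , 85/2  ,  70,73, 77 , 78] 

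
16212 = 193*84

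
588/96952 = 147/24238 = 0.01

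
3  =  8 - 5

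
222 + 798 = 1020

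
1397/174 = 8 + 5/174 =8.03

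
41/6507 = 41/6507 = 0.01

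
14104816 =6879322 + 7225494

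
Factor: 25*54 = 1350 = 2^1*3^3 * 5^2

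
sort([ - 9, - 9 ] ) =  [ - 9, - 9 ] 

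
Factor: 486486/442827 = 78/71 = 2^1*3^1 * 13^1*71^( - 1 )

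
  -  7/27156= - 1 + 27149/27156 = -0.00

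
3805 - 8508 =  - 4703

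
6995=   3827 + 3168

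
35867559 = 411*87269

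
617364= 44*14031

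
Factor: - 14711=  - 47^1*313^1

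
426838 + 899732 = 1326570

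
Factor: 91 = 7^1*13^1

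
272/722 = 136/361 = 0.38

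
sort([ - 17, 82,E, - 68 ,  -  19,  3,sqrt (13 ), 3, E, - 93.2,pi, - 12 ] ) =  [ - 93.2,- 68, - 19, - 17 , - 12,E,E,  3,3,pi, sqrt( 13),82]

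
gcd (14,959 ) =7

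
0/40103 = 0 = 0.00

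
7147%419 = 24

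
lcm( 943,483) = 19803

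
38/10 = 3 + 4/5 =3.80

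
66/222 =11/37 =0.30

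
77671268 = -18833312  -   - 96504580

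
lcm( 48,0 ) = 0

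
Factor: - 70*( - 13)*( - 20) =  - 18200 = - 2^3*5^2*7^1*13^1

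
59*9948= 586932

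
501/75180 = 167/25060 = 0.01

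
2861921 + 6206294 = 9068215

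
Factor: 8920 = 2^3  *  5^1*223^1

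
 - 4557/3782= - 147/122=- 1.20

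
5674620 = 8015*708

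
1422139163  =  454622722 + 967516441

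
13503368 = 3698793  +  9804575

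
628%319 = 309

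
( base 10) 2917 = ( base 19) 81A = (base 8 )5545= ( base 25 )4gh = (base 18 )901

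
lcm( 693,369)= 28413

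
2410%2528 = 2410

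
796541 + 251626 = 1048167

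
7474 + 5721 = 13195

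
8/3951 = 8/3951 = 0.00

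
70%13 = 5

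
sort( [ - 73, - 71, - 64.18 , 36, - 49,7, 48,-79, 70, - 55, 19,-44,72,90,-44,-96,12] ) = [  -  96, - 79, - 73, - 71, - 64.18, - 55, - 49, -44, - 44, 7, 12, 19, 36, 48,70,72,90]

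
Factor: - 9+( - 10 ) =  - 19 = - 19^1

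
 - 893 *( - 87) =77691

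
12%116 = 12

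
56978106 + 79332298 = 136310404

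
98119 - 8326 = 89793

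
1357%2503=1357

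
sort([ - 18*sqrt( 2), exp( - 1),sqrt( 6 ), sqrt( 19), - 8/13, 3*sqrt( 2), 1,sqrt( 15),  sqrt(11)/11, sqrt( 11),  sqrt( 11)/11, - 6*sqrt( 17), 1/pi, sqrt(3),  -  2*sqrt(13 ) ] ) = [ - 18*sqrt( 2), - 6 *sqrt( 17), - 2*sqrt( 13 ),- 8/13, sqrt(11)/11, sqrt(11) /11, 1/pi , exp( - 1)  ,  1, sqrt(3 ),sqrt(6), sqrt( 11),  sqrt(15 ),  3*sqrt( 2),  sqrt( 19)]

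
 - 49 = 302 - 351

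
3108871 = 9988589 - 6879718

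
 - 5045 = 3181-8226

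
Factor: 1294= 2^1*647^1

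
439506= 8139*54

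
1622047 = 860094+761953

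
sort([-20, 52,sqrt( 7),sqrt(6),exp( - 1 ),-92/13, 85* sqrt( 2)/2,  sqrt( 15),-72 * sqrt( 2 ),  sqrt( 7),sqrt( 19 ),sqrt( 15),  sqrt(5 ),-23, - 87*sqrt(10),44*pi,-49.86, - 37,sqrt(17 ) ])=[ - 87*sqrt( 10 ), - 72*sqrt( 2)  ,-49.86 , -37,  -  23, - 20,  -  92/13,exp( -1 ),sqrt( 5 ),sqrt(6),sqrt( 7 ) , sqrt(7 ),sqrt( 15 ),sqrt( 15 ),sqrt( 17 ),sqrt( 19 ),52, 85*sqrt(2 ) /2,44*pi]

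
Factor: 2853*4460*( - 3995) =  - 50833898100 = -2^2*3^2*5^2*17^1*47^1 * 223^1*317^1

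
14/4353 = 14/4353 = 0.00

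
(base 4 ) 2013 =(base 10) 135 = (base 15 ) 90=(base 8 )207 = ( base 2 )10000111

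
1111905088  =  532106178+579798910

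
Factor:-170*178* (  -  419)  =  12678940=2^2*5^1*17^1*89^1*419^1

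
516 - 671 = -155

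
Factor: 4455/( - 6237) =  - 5^1*7^( - 1 ) = - 5/7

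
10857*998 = 10835286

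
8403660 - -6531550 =14935210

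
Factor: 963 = 3^2*107^1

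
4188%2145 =2043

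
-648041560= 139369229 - 787410789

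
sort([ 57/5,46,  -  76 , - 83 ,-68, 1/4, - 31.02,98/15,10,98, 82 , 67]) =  [-83, - 76,-68, - 31.02,1/4,98/15,10, 57/5, 46,67,82, 98 ] 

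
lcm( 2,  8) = 8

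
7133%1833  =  1634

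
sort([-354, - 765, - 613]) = [ - 765, - 613, - 354]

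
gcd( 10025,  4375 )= 25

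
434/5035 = 434/5035 = 0.09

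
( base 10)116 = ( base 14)84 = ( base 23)51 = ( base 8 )164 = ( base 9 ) 138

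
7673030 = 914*8395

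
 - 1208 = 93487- 94695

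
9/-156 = -1 + 49/52 = -0.06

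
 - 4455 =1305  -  5760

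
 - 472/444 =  - 2 + 104/111 = - 1.06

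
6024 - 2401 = 3623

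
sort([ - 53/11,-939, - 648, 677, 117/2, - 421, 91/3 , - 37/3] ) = [  -  939, - 648, - 421, - 37/3, - 53/11,91/3,117/2, 677 ]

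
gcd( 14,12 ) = 2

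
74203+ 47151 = 121354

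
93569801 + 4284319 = 97854120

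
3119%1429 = 261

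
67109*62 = 4160758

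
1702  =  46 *37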